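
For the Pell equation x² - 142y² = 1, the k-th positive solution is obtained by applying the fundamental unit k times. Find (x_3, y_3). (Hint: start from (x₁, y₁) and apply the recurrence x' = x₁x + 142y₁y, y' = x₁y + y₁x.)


Step 1: Find the fundamental solution (x₁, y₁) of x² - 142y² = 1.
  Expand √142 as a continued fraction. a₀ = ⌊√142⌋ = 11; iterate m_{k+1} = d_k·a_k − m_k, d_{k+1} = (142 − m_{k+1}²)/d_k, a_{k+1} = ⌊(a₀ + m_{k+1})/d_{k+1}⌋ (starting m₀ = 0, d₀ = 1), with convergents p_k = a_k·p_{k-1} + p_{k-2}, q_k = a_k·q_{k-1} + q_{k-2} (p₋₁ = 1, q₋₁ = 0):
  k = 0: a₀ = 11; p₀/q₀ = 11/1; p₀² − 142·q₀² = 121 − 142 = -21.
  k = 1: m = 11, d = 21, a = ⌊(11 + 11)/21⌋ = 1; p/q = (1·11 + 1)/(1·1 + 0) = 12/1; p² − 142·q² = 144 − 142 = 2.
  k = 2: m = 10, d = 2, a = ⌊(11 + 10)/2⌋ = 10; p/q = (10·12 + 11)/(10·1 + 1) = 131/11; p² − 142·q² = 17161 − 17182 = -21.
  k = 3: m = 10, d = 21, a = ⌊(11 + 10)/21⌋ = 1; p/q = (1·131 + 12)/(1·11 + 1) = 143/12; p² − 142·q² = 20449 − 20448 = 1.
  The first convergent with p² − 142·q² = 1 gives the fundamental solution (x₁, y₁) = (143, 12).
Step 2: Apply the recurrence (x_{n+1}, y_{n+1}) = (x₁x_n + 142y₁y_n, x₁y_n + y₁x_n) repeatedly.
  From (x_1, y_1) = (143, 12): x_2 = 143·143 + 142·12·12 = 40897; y_2 = 143·12 + 12·143 = 3432.
  From (x_2, y_2) = (40897, 3432): x_3 = 143·40897 + 142·12·3432 = 11696399; y_3 = 143·3432 + 12·40897 = 981540.
Step 3: Verify x_3² - 142·y_3² = 136805749567201 - 136805749567200 = 1 (should be 1). ✓

(x_1, y_1) = (143, 12); (x_3, y_3) = (11696399, 981540).


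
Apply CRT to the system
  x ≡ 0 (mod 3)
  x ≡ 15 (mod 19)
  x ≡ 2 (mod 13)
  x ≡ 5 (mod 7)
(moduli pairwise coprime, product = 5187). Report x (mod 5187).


Product of moduli M = 3 · 19 · 13 · 7 = 5187.
Merge one congruence at a time:
  Start: x ≡ 0 (mod 3).
  Combine with x ≡ 15 (mod 19); new modulus lcm = 57.
    Write x = 0 + 3·t and substitute into x ≡ 15 (mod 19): 3·t ≡ 15 − 0 = 15 (mod 19).
    The inverse of 3 mod 19 is 13 (since 3·13 = 39 = 2·19 + 1), so t ≡ 13·15 = 195 ≡ 5 (mod 19).
    Then x = 0 + 3·5 = 15, valid modulo lcm(3, 19) = 57: x ≡ 15 (mod 57).
  Combine with x ≡ 2 (mod 13); new modulus lcm = 741.
    Write x = 15 + 57·t and substitute into x ≡ 2 (mod 13): 57·t ≡ 2 − 15 = -13 (mod 13).
    Reduce coefficients mod 13: 5·t ≡ 0 (mod 13).
    The inverse of 5 mod 13 is 8 (since 5·8 = 40 = 3·13 + 1), so t ≡ 8·0 = 0 ≡ 0 (mod 13).
    Then x = 15 + 57·0 = 15, valid modulo lcm(57, 13) = 741: x ≡ 15 (mod 741).
  Combine with x ≡ 5 (mod 7); new modulus lcm = 5187.
    Write x = 15 + 741·t and substitute into x ≡ 5 (mod 7): 741·t ≡ 5 − 15 = -10 (mod 7).
    Reduce coefficients mod 7: 6·t ≡ 4 (mod 7).
    The inverse of 6 mod 7 is 6 (since 6·6 = 36 = 5·7 + 1), so t ≡ 6·4 = 24 ≡ 3 (mod 7).
    Then x = 15 + 741·3 = 2238, valid modulo lcm(741, 7) = 5187: x ≡ 2238 (mod 5187).
Verify against each original: 2238 mod 3 = 0, 2238 mod 19 = 15, 2238 mod 13 = 2, 2238 mod 7 = 5.

x ≡ 2238 (mod 5187).


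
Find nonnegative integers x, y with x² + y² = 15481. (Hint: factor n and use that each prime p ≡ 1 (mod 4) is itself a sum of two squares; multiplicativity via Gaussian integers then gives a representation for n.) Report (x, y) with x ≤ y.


Step 1: Factor n = 15481 = 113 · 137.
Step 2: Check the mod-4 condition on each prime factor: 113 ≡ 1 (mod 4), exponent 1; 137 ≡ 1 (mod 4), exponent 1.
All primes ≡ 3 (mod 4) appear to even exponent (or don't appear), so by the two-squares theorem n IS expressible as a sum of two squares.
Step 3: Build a representation. Here n = 113 · 137 is a product of primes ≡ 1 (mod 4). Each prime p ≡ 1 (mod 4) is itself a sum of two squares; find a² by testing p − a² for a perfect square:
  113: 113 − 1² = 112, 113 − 2² = 109, 113 − 3² = 104, 113 − 4² = 97, 113 − 5² = 88, 113 − 6² = 77, 113 − 7² = 64 = 8² ⇒ 113 = 7² + 8².
  137: 137 − 1² = 136, 137 − 2² = 133, 137 − 3² = 128, 137 − 4² = 121 = 11² ⇒ 137 = 4² + 11².
  Combine using the Brahmagupta–Fibonacci identity (a² + b²)(c² + d²) = (ac − bd)² + (ad + bc)² = (ac + bd)² + (ad − bc)²:
  113 · 137 = 15481: from (7² + 8²)(4² + 11²), take (7·4 − 8·11, 7·11 + 8·4) = (28 − 88, 77 + 32) = (-60, 109); dropping signs (only squares matter) gives (60, 109); check 60² + 109² = 3600 + 11881 = 15481 ✓.
Step 4: Order so x ≤ y and verify: 60² + 109² = 3600 + 11881 = 15481 = n. ✓

n = 15481 = 60² + 109² (one valid representation with x ≤ y).


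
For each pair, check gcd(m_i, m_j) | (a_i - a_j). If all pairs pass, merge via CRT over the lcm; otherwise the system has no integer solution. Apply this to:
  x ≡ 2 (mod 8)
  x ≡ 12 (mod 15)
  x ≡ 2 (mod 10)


Moduli 8, 15, 10 are not pairwise coprime, so CRT works modulo lcm(m_i) when all pairwise compatibility conditions hold.
Pairwise compatibility: gcd(m_i, m_j) must divide a_i - a_j for every pair.
Merge one congruence at a time:
  Start: x ≡ 2 (mod 8).
  Combine with x ≡ 12 (mod 15): gcd(8, 15) = 1; 12 - 2 = 10, which IS divisible by 1, so compatible.
    Write x = 2 + 8·t and substitute into x ≡ 12 (mod 15): 8·t ≡ 12 − 2 = 10 (mod 15).
    The inverse of 8 mod 15 is 2 (since 8·2 = 16 = 1·15 + 1), so t ≡ 2·10 = 20 ≡ 5 (mod 15).
    Then x = 2 + 8·5 = 42, valid modulo lcm(8, 15) = 120: x ≡ 42 (mod 120).
  Combine with x ≡ 2 (mod 10): gcd(120, 10) = 10; 2 - 42 = -40, which IS divisible by 10, so compatible.
    Write x = 42 + 120·t and substitute into x ≡ 2 (mod 10): 120·t ≡ 2 − 42 = -40 (mod 10).
    Divide the congruence (and modulus) by g = 10: 12·t ≡ -4 (mod 1).
    Modulo 1 every t works; take t = 0.
    Then x = 42 + 120·0 = 42, valid modulo lcm(120, 10) = 120: x ≡ 42 (mod 120).
Verify: 42 mod 8 = 2, 42 mod 15 = 12, 42 mod 10 = 2.

x ≡ 42 (mod 120).


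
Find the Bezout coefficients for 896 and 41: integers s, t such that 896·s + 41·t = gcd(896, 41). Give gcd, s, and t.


Euclidean algorithm on (896, 41) — divide until remainder is 0:
  896 = 21 · 41 + 35
  41 = 1 · 35 + 6
  35 = 5 · 6 + 5
  6 = 1 · 5 + 1
  5 = 5 · 1 + 0
gcd(896, 41) = 1.
Track Bezout coefficients alongside the remainders: start with r₀ = 896 = a·1 + b·0 (s = 1, t = 0) and r₁ = 41 = a·0 + b·1 (s = 0, t = 1); each new remainder r_{k+1} = r_{k-1} − q_k·r_k inherits s_{k+1} = s_{k-1} − q_k·s_k, t_{k+1} = t_{k-1} − q_k·t_k, so r_k = a·s_k + b·t_k at every step:
  q = 21: r = 35, s = 1 − 21·0 = 1, t = 0 − 21·1 = -21  (check: 896·1 + 41·(-21) = 35)
  q = 1: r = 6, s = 0 − 1·1 = -1, t = 1 − 1·(-21) = 22  (check: 896·(-1) + 41·22 = 6)
  q = 5: r = 5, s = 1 − 5·(-1) = 6, t = -21 − 5·22 = -131  (check: 896·6 + 41·(-131) = 5)
  q = 1: r = 1, s = -1 − 1·6 = -7, t = 22 − 1·(-131) = 153  (check: 896·(-7) + 41·153 = 1)
The row with r = 1 (the gcd) gives the Bezout coefficients s = -7, t = 153.
Result: 896 · (-7) + 41 · (153) = 1.

gcd(896, 41) = 1; s = -7, t = 153 (check: 896·(-7) + 41·153 = 1).


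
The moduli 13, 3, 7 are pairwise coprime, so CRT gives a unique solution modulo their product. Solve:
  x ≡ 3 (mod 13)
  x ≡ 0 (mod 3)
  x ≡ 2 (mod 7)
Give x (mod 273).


Moduli 13, 3, 7 are pairwise coprime; by CRT there is a unique solution modulo M = 13 · 3 · 7 = 273.
Solve pairwise, accumulating the modulus:
  Start with x ≡ 3 (mod 13).
  Combine with x ≡ 0 (mod 3): since gcd(13, 3) = 1, we get a unique residue mod 39.
    Write x = 3 + 13·t and substitute into x ≡ 0 (mod 3): 13·t ≡ 0 − 3 = -3 (mod 3).
    Reduce coefficients mod 3: 1·t ≡ 0 (mod 3).
    So t ≡ 0 (mod 3).
    Then x = 3 + 13·0 = 3, valid modulo lcm(13, 3) = 39: x ≡ 3 (mod 39).
  Combine with x ≡ 2 (mod 7): since gcd(39, 7) = 1, we get a unique residue mod 273.
    Write x = 3 + 39·t and substitute into x ≡ 2 (mod 7): 39·t ≡ 2 − 3 = -1 (mod 7).
    Reduce coefficients mod 7: 4·t ≡ 6 (mod 7).
    The inverse of 4 mod 7 is 2 (since 4·2 = 8 = 1·7 + 1), so t ≡ 2·6 = 12 ≡ 5 (mod 7).
    Then x = 3 + 39·5 = 198, valid modulo lcm(39, 7) = 273: x ≡ 198 (mod 273).
Verify: 198 mod 13 = 3 ✓, 198 mod 3 = 0 ✓, 198 mod 7 = 2 ✓.

x ≡ 198 (mod 273).


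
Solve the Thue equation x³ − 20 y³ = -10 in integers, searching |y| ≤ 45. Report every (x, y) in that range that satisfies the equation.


The equation is x³ - 20y³ = -10. For fixed y, x³ = 20·y³ − 10, so a solution requires the RHS to be a perfect cube.
Strategy: iterate y from -45 to 45, compute RHS = 20·y³ − 10, and check whether it is a (positive or negative) perfect cube.
Check small values of y:
  y = 0: RHS = -10 is not a perfect cube.
  y = 1: RHS = 10 is not a perfect cube.
  y = -1: RHS = -30 is not a perfect cube.
  y = 2: RHS = 150 is not a perfect cube.
  y = -2: RHS = -170 is not a perfect cube.
  y = 3: RHS = 530 is not a perfect cube.
  y = -3: RHS = -550 is not a perfect cube.
Continuing the search up to |y| = 45 finds no solutions either.
No (x, y) in the scanned range satisfies the equation.

No integer solutions with |y| ≤ 45.


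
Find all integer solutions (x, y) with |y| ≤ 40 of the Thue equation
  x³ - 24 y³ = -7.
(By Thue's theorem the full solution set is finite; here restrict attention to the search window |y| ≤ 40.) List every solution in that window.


The equation is x³ - 24y³ = -7. For fixed y, x³ = 24·y³ − 7, so a solution requires the RHS to be a perfect cube.
Strategy: iterate y from -40 to 40, compute RHS = 24·y³ − 7, and check whether it is a (positive or negative) perfect cube.
Check small values of y:
  y = 0: RHS = -7 is not a perfect cube.
  y = 1: RHS = 17 is not a perfect cube.
  y = -1: RHS = -31 is not a perfect cube.
  y = 2: RHS = 185 is not a perfect cube.
  y = -2: RHS = -199 is not a perfect cube.
  y = 3: RHS = 641 is not a perfect cube.
  y = -3: RHS = -655 is not a perfect cube.
Continuing the search up to |y| = 40 finds no solutions either.
No (x, y) in the scanned range satisfies the equation.

No integer solutions with |y| ≤ 40.


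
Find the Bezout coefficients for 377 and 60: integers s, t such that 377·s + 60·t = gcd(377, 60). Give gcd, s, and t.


Euclidean algorithm on (377, 60) — divide until remainder is 0:
  377 = 6 · 60 + 17
  60 = 3 · 17 + 9
  17 = 1 · 9 + 8
  9 = 1 · 8 + 1
  8 = 8 · 1 + 0
gcd(377, 60) = 1.
Track Bezout coefficients alongside the remainders: start with r₀ = 377 = a·1 + b·0 (s = 1, t = 0) and r₁ = 60 = a·0 + b·1 (s = 0, t = 1); each new remainder r_{k+1} = r_{k-1} − q_k·r_k inherits s_{k+1} = s_{k-1} − q_k·s_k, t_{k+1} = t_{k-1} − q_k·t_k, so r_k = a·s_k + b·t_k at every step:
  q = 6: r = 17, s = 1 − 6·0 = 1, t = 0 − 6·1 = -6  (check: 377·1 + 60·(-6) = 17)
  q = 3: r = 9, s = 0 − 3·1 = -3, t = 1 − 3·(-6) = 19  (check: 377·(-3) + 60·19 = 9)
  q = 1: r = 8, s = 1 − 1·(-3) = 4, t = -6 − 1·19 = -25  (check: 377·4 + 60·(-25) = 8)
  q = 1: r = 1, s = -3 − 1·4 = -7, t = 19 − 1·(-25) = 44  (check: 377·(-7) + 60·44 = 1)
The row with r = 1 (the gcd) gives the Bezout coefficients s = -7, t = 44.
Result: 377 · (-7) + 60 · (44) = 1.

gcd(377, 60) = 1; s = -7, t = 44 (check: 377·(-7) + 60·44 = 1).


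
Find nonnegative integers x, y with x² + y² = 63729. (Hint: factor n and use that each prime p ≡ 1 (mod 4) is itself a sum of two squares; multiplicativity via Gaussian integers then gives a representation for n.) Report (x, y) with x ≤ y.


Step 1: Factor n = 63729 = 3^2 · 73 · 97.
Step 2: Check the mod-4 condition on each prime factor: 3 ≡ 3 (mod 4), exponent 2 (must be even); 73 ≡ 1 (mod 4), exponent 1; 97 ≡ 1 (mod 4), exponent 1.
All primes ≡ 3 (mod 4) appear to even exponent (or don't appear), so by the two-squares theorem n IS expressible as a sum of two squares.
Step 3: Build a representation. Group n = k² · m with k = 3 and m = 73 · 97 = 7081 (a product of primes ≡ 1 (mod 4)); a representation of m scales to one of n via (k·x)² + (k·y)² = k²(x² + y²). Each prime p ≡ 1 (mod 4) is itself a sum of two squares; find a² by testing p − a² for a perfect square:
  73: 73 − 1² = 72, 73 − 2² = 69, 73 − 3² = 64 = 8² ⇒ 73 = 3² + 8².
  97: 97 − 1² = 96, 97 − 2² = 93, 97 − 3² = 88, 97 − 4² = 81 = 9² ⇒ 97 = 4² + 9².
  Combine using the Brahmagupta–Fibonacci identity (a² + b²)(c² + d²) = (ac − bd)² + (ad + bc)² = (ac + bd)² + (ad − bc)²:
  73 · 97 = 7081: from (3² + 8²)(4² + 9²), take (3·4 − 8·9, 3·9 + 8·4) = (12 − 72, 27 + 32) = (-60, 59); dropping signs (only squares matter) gives (60, 59); check 60² + 59² = 3600 + 3481 = 7081 ✓.
  Scale by k = 3: (3·60, 3·59) = (180, 177).
Step 4: Order so x ≤ y and verify: 177² + 180² = 31329 + 32400 = 63729 = n. ✓

n = 63729 = 177² + 180² (one valid representation with x ≤ y).


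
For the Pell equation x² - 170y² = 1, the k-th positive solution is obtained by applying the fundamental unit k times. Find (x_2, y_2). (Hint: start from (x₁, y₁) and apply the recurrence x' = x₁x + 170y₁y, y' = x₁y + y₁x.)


Step 1: Find the fundamental solution (x₁, y₁) of x² - 170y² = 1.
  Expand √170 as a continued fraction. a₀ = ⌊√170⌋ = 13; iterate m_{k+1} = d_k·a_k − m_k, d_{k+1} = (170 − m_{k+1}²)/d_k, a_{k+1} = ⌊(a₀ + m_{k+1})/d_{k+1}⌋ (starting m₀ = 0, d₀ = 1), with convergents p_k = a_k·p_{k-1} + p_{k-2}, q_k = a_k·q_{k-1} + q_{k-2} (p₋₁ = 1, q₋₁ = 0):
  k = 0: a₀ = 13; p₀/q₀ = 13/1; p₀² − 170·q₀² = 169 − 170 = -1.
  k = 1: m = 13, d = 1, a = ⌊(13 + 13)/1⌋ = 26; p/q = (26·13 + 1)/(26·1 + 0) = 339/26; p² − 170·q² = 114921 − 114920 = 1.
  The first convergent with p² − 170·q² = 1 gives the fundamental solution (x₁, y₁) = (339, 26).
Step 2: Apply the recurrence (x_{n+1}, y_{n+1}) = (x₁x_n + 170y₁y_n, x₁y_n + y₁x_n) repeatedly.
  From (x_1, y_1) = (339, 26): x_2 = 339·339 + 170·26·26 = 229841; y_2 = 339·26 + 26·339 = 17628.
Step 3: Verify x_2² - 170·y_2² = 52826885281 - 52826885280 = 1 (should be 1). ✓

(x_1, y_1) = (339, 26); (x_2, y_2) = (229841, 17628).


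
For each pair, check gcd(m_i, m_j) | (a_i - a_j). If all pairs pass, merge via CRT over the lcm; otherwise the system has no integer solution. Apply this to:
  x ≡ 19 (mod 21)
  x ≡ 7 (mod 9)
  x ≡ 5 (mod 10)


Moduli 21, 9, 10 are not pairwise coprime, so CRT works modulo lcm(m_i) when all pairwise compatibility conditions hold.
Pairwise compatibility: gcd(m_i, m_j) must divide a_i - a_j for every pair.
Merge one congruence at a time:
  Start: x ≡ 19 (mod 21).
  Combine with x ≡ 7 (mod 9): gcd(21, 9) = 3; 7 - 19 = -12, which IS divisible by 3, so compatible.
    Write x = 19 + 21·t and substitute into x ≡ 7 (mod 9): 21·t ≡ 7 − 19 = -12 (mod 9).
    Divide the congruence (and modulus) by g = 3: 7·t ≡ -4 (mod 3).
    Reduce coefficients mod 3: 1·t ≡ 2 (mod 3).
    So t ≡ 2 (mod 3).
    Then x = 19 + 21·2 = 61, valid modulo lcm(21, 9) = 63: x ≡ 61 (mod 63).
  Combine with x ≡ 5 (mod 10): gcd(63, 10) = 1; 5 - 61 = -56, which IS divisible by 1, so compatible.
    Write x = 61 + 63·t and substitute into x ≡ 5 (mod 10): 63·t ≡ 5 − 61 = -56 (mod 10).
    Reduce coefficients mod 10: 3·t ≡ 4 (mod 10).
    The inverse of 3 mod 10 is 7 (since 3·7 = 21 = 2·10 + 1), so t ≡ 7·4 = 28 ≡ 8 (mod 10).
    Then x = 61 + 63·8 = 565, valid modulo lcm(63, 10) = 630: x ≡ 565 (mod 630).
Verify: 565 mod 21 = 19, 565 mod 9 = 7, 565 mod 10 = 5.

x ≡ 565 (mod 630).


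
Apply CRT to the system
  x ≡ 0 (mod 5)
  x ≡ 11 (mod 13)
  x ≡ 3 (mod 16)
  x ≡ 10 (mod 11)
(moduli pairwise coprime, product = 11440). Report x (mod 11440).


Product of moduli M = 5 · 13 · 16 · 11 = 11440.
Merge one congruence at a time:
  Start: x ≡ 0 (mod 5).
  Combine with x ≡ 11 (mod 13); new modulus lcm = 65.
    Write x = 0 + 5·t and substitute into x ≡ 11 (mod 13): 5·t ≡ 11 − 0 = 11 (mod 13).
    The inverse of 5 mod 13 is 8 (since 5·8 = 40 = 3·13 + 1), so t ≡ 8·11 = 88 ≡ 10 (mod 13).
    Then x = 0 + 5·10 = 50, valid modulo lcm(5, 13) = 65: x ≡ 50 (mod 65).
  Combine with x ≡ 3 (mod 16); new modulus lcm = 1040.
    Write x = 50 + 65·t and substitute into x ≡ 3 (mod 16): 65·t ≡ 3 − 50 = -47 (mod 16).
    Reduce coefficients mod 16: 1·t ≡ 1 (mod 16).
    So t ≡ 1 (mod 16).
    Then x = 50 + 65·1 = 115, valid modulo lcm(65, 16) = 1040: x ≡ 115 (mod 1040).
  Combine with x ≡ 10 (mod 11); new modulus lcm = 11440.
    Write x = 115 + 1040·t and substitute into x ≡ 10 (mod 11): 1040·t ≡ 10 − 115 = -105 (mod 11).
    Reduce coefficients mod 11: 6·t ≡ 5 (mod 11).
    The inverse of 6 mod 11 is 2 (since 6·2 = 12 = 1·11 + 1), so t ≡ 2·5 = 10 ≡ 10 (mod 11).
    Then x = 115 + 1040·10 = 10515, valid modulo lcm(1040, 11) = 11440: x ≡ 10515 (mod 11440).
Verify against each original: 10515 mod 5 = 0, 10515 mod 13 = 11, 10515 mod 16 = 3, 10515 mod 11 = 10.

x ≡ 10515 (mod 11440).


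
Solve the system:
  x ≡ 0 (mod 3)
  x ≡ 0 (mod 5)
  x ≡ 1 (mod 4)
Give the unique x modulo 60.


Moduli 3, 5, 4 are pairwise coprime; by CRT there is a unique solution modulo M = 3 · 5 · 4 = 60.
Solve pairwise, accumulating the modulus:
  Start with x ≡ 0 (mod 3).
  Combine with x ≡ 0 (mod 5): since gcd(3, 5) = 1, we get a unique residue mod 15.
    Write x = 0 + 3·t and substitute into x ≡ 0 (mod 5): 3·t ≡ 0 − 0 = 0 (mod 5).
    The inverse of 3 mod 5 is 2 (since 3·2 = 6 = 1·5 + 1), so t ≡ 2·0 = 0 ≡ 0 (mod 5).
    Then x = 0 + 3·0 = 0, valid modulo lcm(3, 5) = 15: x ≡ 0 (mod 15).
  Combine with x ≡ 1 (mod 4): since gcd(15, 4) = 1, we get a unique residue mod 60.
    Write x = 0 + 15·t and substitute into x ≡ 1 (mod 4): 15·t ≡ 1 − 0 = 1 (mod 4).
    Reduce coefficients mod 4: 3·t ≡ 1 (mod 4).
    The inverse of 3 mod 4 is 3 (since 3·3 = 9 = 2·4 + 1), so t ≡ 3·1 = 3 ≡ 3 (mod 4).
    Then x = 0 + 15·3 = 45, valid modulo lcm(15, 4) = 60: x ≡ 45 (mod 60).
Verify: 45 mod 3 = 0 ✓, 45 mod 5 = 0 ✓, 45 mod 4 = 1 ✓.

x ≡ 45 (mod 60).


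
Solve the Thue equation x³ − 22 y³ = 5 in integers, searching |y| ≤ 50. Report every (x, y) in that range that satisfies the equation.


The equation is x³ - 22y³ = 5. For fixed y, x³ = 22·y³ + 5, so a solution requires the RHS to be a perfect cube.
Strategy: iterate y from -50 to 50, compute RHS = 22·y³ + 5, and check whether it is a (positive or negative) perfect cube.
Check small values of y:
  y = 0: RHS = 5 is not a perfect cube.
  y = 1: RHS = 27 = (3)³ ⇒ x = 3 works.
  y = -1: RHS = -17 is not a perfect cube.
  y = 2: RHS = 181 is not a perfect cube.
  y = -2: RHS = -171 is not a perfect cube.
  y = 3: RHS = 599 is not a perfect cube.
  y = -3: RHS = -589 is not a perfect cube.
Continuing the search up to |y| = 50 finds no further solutions beyond those listed.
Collected solutions: (3, 1).

Solutions (with |y| ≤ 50): (3, 1).


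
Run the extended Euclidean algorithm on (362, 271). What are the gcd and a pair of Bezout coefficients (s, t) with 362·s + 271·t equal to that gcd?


Euclidean algorithm on (362, 271) — divide until remainder is 0:
  362 = 1 · 271 + 91
  271 = 2 · 91 + 89
  91 = 1 · 89 + 2
  89 = 44 · 2 + 1
  2 = 2 · 1 + 0
gcd(362, 271) = 1.
Track Bezout coefficients alongside the remainders: start with r₀ = 362 = a·1 + b·0 (s = 1, t = 0) and r₁ = 271 = a·0 + b·1 (s = 0, t = 1); each new remainder r_{k+1} = r_{k-1} − q_k·r_k inherits s_{k+1} = s_{k-1} − q_k·s_k, t_{k+1} = t_{k-1} − q_k·t_k, so r_k = a·s_k + b·t_k at every step:
  q = 1: r = 91, s = 1 − 1·0 = 1, t = 0 − 1·1 = -1  (check: 362·1 + 271·(-1) = 91)
  q = 2: r = 89, s = 0 − 2·1 = -2, t = 1 − 2·(-1) = 3  (check: 362·(-2) + 271·3 = 89)
  q = 1: r = 2, s = 1 − 1·(-2) = 3, t = -1 − 1·3 = -4  (check: 362·3 + 271·(-4) = 2)
  q = 44: r = 1, s = -2 − 44·3 = -134, t = 3 − 44·(-4) = 179  (check: 362·(-134) + 271·179 = 1)
The row with r = 1 (the gcd) gives the Bezout coefficients s = -134, t = 179.
Result: 362 · (-134) + 271 · (179) = 1.

gcd(362, 271) = 1; s = -134, t = 179 (check: 362·(-134) + 271·179 = 1).


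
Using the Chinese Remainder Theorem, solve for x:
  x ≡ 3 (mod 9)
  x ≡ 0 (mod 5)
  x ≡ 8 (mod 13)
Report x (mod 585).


Moduli 9, 5, 13 are pairwise coprime; by CRT there is a unique solution modulo M = 9 · 5 · 13 = 585.
Solve pairwise, accumulating the modulus:
  Start with x ≡ 3 (mod 9).
  Combine with x ≡ 0 (mod 5): since gcd(9, 5) = 1, we get a unique residue mod 45.
    Write x = 3 + 9·t and substitute into x ≡ 0 (mod 5): 9·t ≡ 0 − 3 = -3 (mod 5).
    Reduce coefficients mod 5: 4·t ≡ 2 (mod 5).
    The inverse of 4 mod 5 is 4 (since 4·4 = 16 = 3·5 + 1), so t ≡ 4·2 = 8 ≡ 3 (mod 5).
    Then x = 3 + 9·3 = 30, valid modulo lcm(9, 5) = 45: x ≡ 30 (mod 45).
  Combine with x ≡ 8 (mod 13): since gcd(45, 13) = 1, we get a unique residue mod 585.
    Write x = 30 + 45·t and substitute into x ≡ 8 (mod 13): 45·t ≡ 8 − 30 = -22 (mod 13).
    Reduce coefficients mod 13: 6·t ≡ 4 (mod 13).
    The inverse of 6 mod 13 is 11 (since 6·11 = 66 = 5·13 + 1), so t ≡ 11·4 = 44 ≡ 5 (mod 13).
    Then x = 30 + 45·5 = 255, valid modulo lcm(45, 13) = 585: x ≡ 255 (mod 585).
Verify: 255 mod 9 = 3 ✓, 255 mod 5 = 0 ✓, 255 mod 13 = 8 ✓.

x ≡ 255 (mod 585).


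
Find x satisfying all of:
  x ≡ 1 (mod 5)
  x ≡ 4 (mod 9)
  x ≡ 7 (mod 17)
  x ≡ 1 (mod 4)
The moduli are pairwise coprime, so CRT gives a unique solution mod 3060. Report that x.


Product of moduli M = 5 · 9 · 17 · 4 = 3060.
Merge one congruence at a time:
  Start: x ≡ 1 (mod 5).
  Combine with x ≡ 4 (mod 9); new modulus lcm = 45.
    Write x = 1 + 5·t and substitute into x ≡ 4 (mod 9): 5·t ≡ 4 − 1 = 3 (mod 9).
    The inverse of 5 mod 9 is 2 (since 5·2 = 10 = 1·9 + 1), so t ≡ 2·3 = 6 ≡ 6 (mod 9).
    Then x = 1 + 5·6 = 31, valid modulo lcm(5, 9) = 45: x ≡ 31 (mod 45).
  Combine with x ≡ 7 (mod 17); new modulus lcm = 765.
    Write x = 31 + 45·t and substitute into x ≡ 7 (mod 17): 45·t ≡ 7 − 31 = -24 (mod 17).
    Reduce coefficients mod 17: 11·t ≡ 10 (mod 17).
    The inverse of 11 mod 17 is 14 (since 11·14 = 154 = 9·17 + 1), so t ≡ 14·10 = 140 ≡ 4 (mod 17).
    Then x = 31 + 45·4 = 211, valid modulo lcm(45, 17) = 765: x ≡ 211 (mod 765).
  Combine with x ≡ 1 (mod 4); new modulus lcm = 3060.
    Write x = 211 + 765·t and substitute into x ≡ 1 (mod 4): 765·t ≡ 1 − 211 = -210 (mod 4).
    Reduce coefficients mod 4: 1·t ≡ 2 (mod 4).
    So t ≡ 2 (mod 4).
    Then x = 211 + 765·2 = 1741, valid modulo lcm(765, 4) = 3060: x ≡ 1741 (mod 3060).
Verify against each original: 1741 mod 5 = 1, 1741 mod 9 = 4, 1741 mod 17 = 7, 1741 mod 4 = 1.

x ≡ 1741 (mod 3060).


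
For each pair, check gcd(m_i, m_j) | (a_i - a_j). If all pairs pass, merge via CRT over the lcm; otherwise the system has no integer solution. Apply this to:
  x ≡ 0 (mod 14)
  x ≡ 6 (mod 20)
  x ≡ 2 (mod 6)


Moduli 14, 20, 6 are not pairwise coprime, so CRT works modulo lcm(m_i) when all pairwise compatibility conditions hold.
Pairwise compatibility: gcd(m_i, m_j) must divide a_i - a_j for every pair.
Merge one congruence at a time:
  Start: x ≡ 0 (mod 14).
  Combine with x ≡ 6 (mod 20): gcd(14, 20) = 2; 6 - 0 = 6, which IS divisible by 2, so compatible.
    Write x = 0 + 14·t and substitute into x ≡ 6 (mod 20): 14·t ≡ 6 − 0 = 6 (mod 20).
    Divide the congruence (and modulus) by g = 2: 7·t ≡ 3 (mod 10).
    The inverse of 7 mod 10 is 3 (since 7·3 = 21 = 2·10 + 1), so t ≡ 3·3 = 9 ≡ 9 (mod 10).
    Then x = 0 + 14·9 = 126, valid modulo lcm(14, 20) = 140: x ≡ 126 (mod 140).
  Combine with x ≡ 2 (mod 6): gcd(140, 6) = 2; 2 - 126 = -124, which IS divisible by 2, so compatible.
    Write x = 126 + 140·t and substitute into x ≡ 2 (mod 6): 140·t ≡ 2 − 126 = -124 (mod 6).
    Divide the congruence (and modulus) by g = 2: 70·t ≡ -62 (mod 3).
    Reduce coefficients mod 3: 1·t ≡ 1 (mod 3).
    So t ≡ 1 (mod 3).
    Then x = 126 + 140·1 = 266, valid modulo lcm(140, 6) = 420: x ≡ 266 (mod 420).
Verify: 266 mod 14 = 0, 266 mod 20 = 6, 266 mod 6 = 2.

x ≡ 266 (mod 420).


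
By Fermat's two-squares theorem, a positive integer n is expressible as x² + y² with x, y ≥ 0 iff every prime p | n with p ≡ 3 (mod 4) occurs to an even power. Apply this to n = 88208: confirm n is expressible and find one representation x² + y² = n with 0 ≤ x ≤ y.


Step 1: Factor n = 88208 = 2^4 · 37 · 149.
Step 2: Check the mod-4 condition on each prime factor: 2 = 2 (special); 37 ≡ 1 (mod 4), exponent 1; 149 ≡ 1 (mod 4), exponent 1.
All primes ≡ 3 (mod 4) appear to even exponent (or don't appear), so by the two-squares theorem n IS expressible as a sum of two squares.
Step 3: Build a representation. Group n = k² · m with k = 4 and m = 37 · 149 = 5513 (a product of primes ≡ 1 (mod 4)); a representation of m scales to one of n via (k·x)² + (k·y)² = k²(x² + y²). Each prime p ≡ 1 (mod 4) is itself a sum of two squares; find a² by testing p − a² for a perfect square:
  37: 37 − 1² = 36 = 6² ⇒ 37 = 1² + 6².
  149: 149 − 1² = 148, 149 − 2² = 145, 149 − 3² = 140, 149 − 4² = 133, 149 − 5² = 124, 149 − 6² = 113, 149 − 7² = 100 = 10² ⇒ 149 = 7² + 10².
  Combine using the Brahmagupta–Fibonacci identity (a² + b²)(c² + d²) = (ac − bd)² + (ad + bc)² = (ac + bd)² + (ad − bc)²:
  37 · 149 = 5513: from (1² + 6²)(7² + 10²), take (1·7 − 6·10, 1·10 + 6·7) = (7 − 60, 10 + 42) = (-53, 52); dropping signs (only squares matter) gives (53, 52); check 53² + 52² = 2809 + 2704 = 5513 ✓.
  Scale by k = 4: (4·53, 4·52) = (212, 208).
Step 4: Order so x ≤ y and verify: 208² + 212² = 43264 + 44944 = 88208 = n. ✓

n = 88208 = 208² + 212² (one valid representation with x ≤ y).


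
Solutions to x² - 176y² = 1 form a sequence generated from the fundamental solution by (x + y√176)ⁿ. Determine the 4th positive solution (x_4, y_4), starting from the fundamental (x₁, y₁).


Step 1: Find the fundamental solution (x₁, y₁) of x² - 176y² = 1.
  Expand √176 as a continued fraction. a₀ = ⌊√176⌋ = 13; iterate m_{k+1} = d_k·a_k − m_k, d_{k+1} = (176 − m_{k+1}²)/d_k, a_{k+1} = ⌊(a₀ + m_{k+1})/d_{k+1}⌋ (starting m₀ = 0, d₀ = 1), with convergents p_k = a_k·p_{k-1} + p_{k-2}, q_k = a_k·q_{k-1} + q_{k-2} (p₋₁ = 1, q₋₁ = 0):
  k = 0: a₀ = 13; p₀/q₀ = 13/1; p₀² − 176·q₀² = 169 − 176 = -7.
  k = 1: m = 13, d = 7, a = ⌊(13 + 13)/7⌋ = 3; p/q = (3·13 + 1)/(3·1 + 0) = 40/3; p² − 176·q² = 1600 − 1584 = 16.
  k = 2: m = 8, d = 16, a = ⌊(13 + 8)/16⌋ = 1; p/q = (1·40 + 13)/(1·3 + 1) = 53/4; p² − 176·q² = 2809 − 2816 = -7.
  k = 3: m = 8, d = 7, a = ⌊(13 + 8)/7⌋ = 3; p/q = (3·53 + 40)/(3·4 + 3) = 199/15; p² − 176·q² = 39601 − 39600 = 1.
  The first convergent with p² − 176·q² = 1 gives the fundamental solution (x₁, y₁) = (199, 15).
Step 2: Apply the recurrence (x_{n+1}, y_{n+1}) = (x₁x_n + 176y₁y_n, x₁y_n + y₁x_n) repeatedly.
  From (x_1, y_1) = (199, 15): x_2 = 199·199 + 176·15·15 = 79201; y_2 = 199·15 + 15·199 = 5970.
  From (x_2, y_2) = (79201, 5970): x_3 = 199·79201 + 176·15·5970 = 31521799; y_3 = 199·5970 + 15·79201 = 2376045.
  From (x_3, y_3) = (31521799, 2376045): x_4 = 199·31521799 + 176·15·2376045 = 12545596801; y_4 = 199·2376045 + 15·31521799 = 945659940.
Step 3: Verify x_4² - 176·y_4² = 157391999093261433601 - 157391999093261433600 = 1 (should be 1). ✓

(x_1, y_1) = (199, 15); (x_4, y_4) = (12545596801, 945659940).


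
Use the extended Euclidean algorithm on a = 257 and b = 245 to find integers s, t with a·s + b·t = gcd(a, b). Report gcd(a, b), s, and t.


Euclidean algorithm on (257, 245) — divide until remainder is 0:
  257 = 1 · 245 + 12
  245 = 20 · 12 + 5
  12 = 2 · 5 + 2
  5 = 2 · 2 + 1
  2 = 2 · 1 + 0
gcd(257, 245) = 1.
Track Bezout coefficients alongside the remainders: start with r₀ = 257 = a·1 + b·0 (s = 1, t = 0) and r₁ = 245 = a·0 + b·1 (s = 0, t = 1); each new remainder r_{k+1} = r_{k-1} − q_k·r_k inherits s_{k+1} = s_{k-1} − q_k·s_k, t_{k+1} = t_{k-1} − q_k·t_k, so r_k = a·s_k + b·t_k at every step:
  q = 1: r = 12, s = 1 − 1·0 = 1, t = 0 − 1·1 = -1  (check: 257·1 + 245·(-1) = 12)
  q = 20: r = 5, s = 0 − 20·1 = -20, t = 1 − 20·(-1) = 21  (check: 257·(-20) + 245·21 = 5)
  q = 2: r = 2, s = 1 − 2·(-20) = 41, t = -1 − 2·21 = -43  (check: 257·41 + 245·(-43) = 2)
  q = 2: r = 1, s = -20 − 2·41 = -102, t = 21 − 2·(-43) = 107  (check: 257·(-102) + 245·107 = 1)
The row with r = 1 (the gcd) gives the Bezout coefficients s = -102, t = 107.
Result: 257 · (-102) + 245 · (107) = 1.

gcd(257, 245) = 1; s = -102, t = 107 (check: 257·(-102) + 245·107 = 1).


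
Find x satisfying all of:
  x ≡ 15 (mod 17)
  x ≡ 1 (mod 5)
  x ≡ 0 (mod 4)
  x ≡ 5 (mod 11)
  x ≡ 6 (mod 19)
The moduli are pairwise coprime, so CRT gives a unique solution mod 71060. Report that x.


Product of moduli M = 17 · 5 · 4 · 11 · 19 = 71060.
Merge one congruence at a time:
  Start: x ≡ 15 (mod 17).
  Combine with x ≡ 1 (mod 5); new modulus lcm = 85.
    Write x = 15 + 17·t and substitute into x ≡ 1 (mod 5): 17·t ≡ 1 − 15 = -14 (mod 5).
    Reduce coefficients mod 5: 2·t ≡ 1 (mod 5).
    The inverse of 2 mod 5 is 3 (since 2·3 = 6 = 1·5 + 1), so t ≡ 3·1 = 3 ≡ 3 (mod 5).
    Then x = 15 + 17·3 = 66, valid modulo lcm(17, 5) = 85: x ≡ 66 (mod 85).
  Combine with x ≡ 0 (mod 4); new modulus lcm = 340.
    Write x = 66 + 85·t and substitute into x ≡ 0 (mod 4): 85·t ≡ 0 − 66 = -66 (mod 4).
    Reduce coefficients mod 4: 1·t ≡ 2 (mod 4).
    So t ≡ 2 (mod 4).
    Then x = 66 + 85·2 = 236, valid modulo lcm(85, 4) = 340: x ≡ 236 (mod 340).
  Combine with x ≡ 5 (mod 11); new modulus lcm = 3740.
    Write x = 236 + 340·t and substitute into x ≡ 5 (mod 11): 340·t ≡ 5 − 236 = -231 (mod 11).
    Reduce coefficients mod 11: 10·t ≡ 0 (mod 11).
    The inverse of 10 mod 11 is 10 (since 10·10 = 100 = 9·11 + 1), so t ≡ 10·0 = 0 ≡ 0 (mod 11).
    Then x = 236 + 340·0 = 236, valid modulo lcm(340, 11) = 3740: x ≡ 236 (mod 3740).
  Combine with x ≡ 6 (mod 19); new modulus lcm = 71060.
    Write x = 236 + 3740·t and substitute into x ≡ 6 (mod 19): 3740·t ≡ 6 − 236 = -230 (mod 19).
    Reduce coefficients mod 19: 16·t ≡ 17 (mod 19).
    The inverse of 16 mod 19 is 6 (since 16·6 = 96 = 5·19 + 1), so t ≡ 6·17 = 102 ≡ 7 (mod 19).
    Then x = 236 + 3740·7 = 26416, valid modulo lcm(3740, 19) = 71060: x ≡ 26416 (mod 71060).
Verify against each original: 26416 mod 17 = 15, 26416 mod 5 = 1, 26416 mod 4 = 0, 26416 mod 11 = 5, 26416 mod 19 = 6.

x ≡ 26416 (mod 71060).


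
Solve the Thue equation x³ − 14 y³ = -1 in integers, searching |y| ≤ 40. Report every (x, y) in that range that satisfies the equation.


The equation is x³ - 14y³ = -1. For fixed y, x³ = 14·y³ − 1, so a solution requires the RHS to be a perfect cube.
Strategy: iterate y from -40 to 40, compute RHS = 14·y³ − 1, and check whether it is a (positive or negative) perfect cube.
Check small values of y:
  y = 0: RHS = -1 = (-1)³ ⇒ x = -1 works.
  y = 1: RHS = 13 is not a perfect cube.
  y = -1: RHS = -15 is not a perfect cube.
  y = 2: RHS = 111 is not a perfect cube.
  y = -2: RHS = -113 is not a perfect cube.
  y = 3: RHS = 377 is not a perfect cube.
  y = -3: RHS = -379 is not a perfect cube.
Continuing the search up to |y| = 40 finds no further solutions beyond those listed.
Collected solutions: (-1, 0).

Solutions (with |y| ≤ 40): (-1, 0).


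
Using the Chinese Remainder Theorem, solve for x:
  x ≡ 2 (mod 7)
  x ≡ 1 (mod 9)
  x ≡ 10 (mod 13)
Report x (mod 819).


Moduli 7, 9, 13 are pairwise coprime; by CRT there is a unique solution modulo M = 7 · 9 · 13 = 819.
Solve pairwise, accumulating the modulus:
  Start with x ≡ 2 (mod 7).
  Combine with x ≡ 1 (mod 9): since gcd(7, 9) = 1, we get a unique residue mod 63.
    Write x = 2 + 7·t and substitute into x ≡ 1 (mod 9): 7·t ≡ 1 − 2 = -1 (mod 9).
    Reduce coefficients mod 9: 7·t ≡ 8 (mod 9).
    The inverse of 7 mod 9 is 4 (since 7·4 = 28 = 3·9 + 1), so t ≡ 4·8 = 32 ≡ 5 (mod 9).
    Then x = 2 + 7·5 = 37, valid modulo lcm(7, 9) = 63: x ≡ 37 (mod 63).
  Combine with x ≡ 10 (mod 13): since gcd(63, 13) = 1, we get a unique residue mod 819.
    Write x = 37 + 63·t and substitute into x ≡ 10 (mod 13): 63·t ≡ 10 − 37 = -27 (mod 13).
    Reduce coefficients mod 13: 11·t ≡ 12 (mod 13).
    The inverse of 11 mod 13 is 6 (since 11·6 = 66 = 5·13 + 1), so t ≡ 6·12 = 72 ≡ 7 (mod 13).
    Then x = 37 + 63·7 = 478, valid modulo lcm(63, 13) = 819: x ≡ 478 (mod 819).
Verify: 478 mod 7 = 2 ✓, 478 mod 9 = 1 ✓, 478 mod 13 = 10 ✓.

x ≡ 478 (mod 819).


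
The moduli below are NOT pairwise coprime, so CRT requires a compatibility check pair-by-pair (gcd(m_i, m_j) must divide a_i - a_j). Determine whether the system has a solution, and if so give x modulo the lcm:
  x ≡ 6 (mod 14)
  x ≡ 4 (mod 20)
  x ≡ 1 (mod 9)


Moduli 14, 20, 9 are not pairwise coprime, so CRT works modulo lcm(m_i) when all pairwise compatibility conditions hold.
Pairwise compatibility: gcd(m_i, m_j) must divide a_i - a_j for every pair.
Merge one congruence at a time:
  Start: x ≡ 6 (mod 14).
  Combine with x ≡ 4 (mod 20): gcd(14, 20) = 2; 4 - 6 = -2, which IS divisible by 2, so compatible.
    Write x = 6 + 14·t and substitute into x ≡ 4 (mod 20): 14·t ≡ 4 − 6 = -2 (mod 20).
    Divide the congruence (and modulus) by g = 2: 7·t ≡ -1 (mod 10).
    Reduce coefficients mod 10: 7·t ≡ 9 (mod 10).
    The inverse of 7 mod 10 is 3 (since 7·3 = 21 = 2·10 + 1), so t ≡ 3·9 = 27 ≡ 7 (mod 10).
    Then x = 6 + 14·7 = 104, valid modulo lcm(14, 20) = 140: x ≡ 104 (mod 140).
  Combine with x ≡ 1 (mod 9): gcd(140, 9) = 1; 1 - 104 = -103, which IS divisible by 1, so compatible.
    Write x = 104 + 140·t and substitute into x ≡ 1 (mod 9): 140·t ≡ 1 − 104 = -103 (mod 9).
    Reduce coefficients mod 9: 5·t ≡ 5 (mod 9).
    The inverse of 5 mod 9 is 2 (since 5·2 = 10 = 1·9 + 1), so t ≡ 2·5 = 10 ≡ 1 (mod 9).
    Then x = 104 + 140·1 = 244, valid modulo lcm(140, 9) = 1260: x ≡ 244 (mod 1260).
Verify: 244 mod 14 = 6, 244 mod 20 = 4, 244 mod 9 = 1.

x ≡ 244 (mod 1260).


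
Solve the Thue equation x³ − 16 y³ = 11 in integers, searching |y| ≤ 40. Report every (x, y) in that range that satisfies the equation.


The equation is x³ - 16y³ = 11. For fixed y, x³ = 16·y³ + 11, so a solution requires the RHS to be a perfect cube.
Strategy: iterate y from -40 to 40, compute RHS = 16·y³ + 11, and check whether it is a (positive or negative) perfect cube.
Check small values of y:
  y = 0: RHS = 11 is not a perfect cube.
  y = 1: RHS = 27 = (3)³ ⇒ x = 3 works.
  y = -1: RHS = -5 is not a perfect cube.
  y = 2: RHS = 139 is not a perfect cube.
  y = -2: RHS = -117 is not a perfect cube.
  y = 3: RHS = 443 is not a perfect cube.
  y = -3: RHS = -421 is not a perfect cube.
Continuing the search up to |y| = 40 finds no further solutions beyond those listed.
Collected solutions: (3, 1).

Solutions (with |y| ≤ 40): (3, 1).


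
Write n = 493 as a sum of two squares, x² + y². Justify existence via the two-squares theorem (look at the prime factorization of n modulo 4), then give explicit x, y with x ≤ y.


Step 1: Factor n = 493 = 17 · 29.
Step 2: Check the mod-4 condition on each prime factor: 17 ≡ 1 (mod 4), exponent 1; 29 ≡ 1 (mod 4), exponent 1.
All primes ≡ 3 (mod 4) appear to even exponent (or don't appear), so by the two-squares theorem n IS expressible as a sum of two squares.
Step 3: Build a representation. Here n = 17 · 29 is a product of primes ≡ 1 (mod 4). Each prime p ≡ 1 (mod 4) is itself a sum of two squares; find a² by testing p − a² for a perfect square:
  17: 17 − 1² = 16 = 4² ⇒ 17 = 1² + 4².
  29: 29 − 1² = 28, 29 − 2² = 25 = 5² ⇒ 29 = 2² + 5².
  Combine using the Brahmagupta–Fibonacci identity (a² + b²)(c² + d²) = (ac − bd)² + (ad + bc)² = (ac + bd)² + (ad − bc)²:
  17 · 29 = 493: from (1² + 4²)(2² + 5²), take (1·2 − 4·5, 1·5 + 4·2) = (2 − 20, 5 + 8) = (-18, 13); dropping signs (only squares matter) gives (18, 13); check 18² + 13² = 324 + 169 = 493 ✓.
Step 4: Order so x ≤ y and verify: 13² + 18² = 169 + 324 = 493 = n. ✓

n = 493 = 13² + 18² (one valid representation with x ≤ y).


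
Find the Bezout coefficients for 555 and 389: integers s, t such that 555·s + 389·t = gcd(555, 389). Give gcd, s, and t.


Euclidean algorithm on (555, 389) — divide until remainder is 0:
  555 = 1 · 389 + 166
  389 = 2 · 166 + 57
  166 = 2 · 57 + 52
  57 = 1 · 52 + 5
  52 = 10 · 5 + 2
  5 = 2 · 2 + 1
  2 = 2 · 1 + 0
gcd(555, 389) = 1.
Track Bezout coefficients alongside the remainders: start with r₀ = 555 = a·1 + b·0 (s = 1, t = 0) and r₁ = 389 = a·0 + b·1 (s = 0, t = 1); each new remainder r_{k+1} = r_{k-1} − q_k·r_k inherits s_{k+1} = s_{k-1} − q_k·s_k, t_{k+1} = t_{k-1} − q_k·t_k, so r_k = a·s_k + b·t_k at every step:
  q = 1: r = 166, s = 1 − 1·0 = 1, t = 0 − 1·1 = -1  (check: 555·1 + 389·(-1) = 166)
  q = 2: r = 57, s = 0 − 2·1 = -2, t = 1 − 2·(-1) = 3  (check: 555·(-2) + 389·3 = 57)
  q = 2: r = 52, s = 1 − 2·(-2) = 5, t = -1 − 2·3 = -7  (check: 555·5 + 389·(-7) = 52)
  q = 1: r = 5, s = -2 − 1·5 = -7, t = 3 − 1·(-7) = 10  (check: 555·(-7) + 389·10 = 5)
  q = 10: r = 2, s = 5 − 10·(-7) = 75, t = -7 − 10·10 = -107  (check: 555·75 + 389·(-107) = 2)
  q = 2: r = 1, s = -7 − 2·75 = -157, t = 10 − 2·(-107) = 224  (check: 555·(-157) + 389·224 = 1)
The row with r = 1 (the gcd) gives the Bezout coefficients s = -157, t = 224.
Result: 555 · (-157) + 389 · (224) = 1.

gcd(555, 389) = 1; s = -157, t = 224 (check: 555·(-157) + 389·224 = 1).


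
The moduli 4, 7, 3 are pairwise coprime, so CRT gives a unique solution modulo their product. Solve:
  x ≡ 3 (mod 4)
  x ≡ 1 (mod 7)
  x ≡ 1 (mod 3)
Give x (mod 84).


Moduli 4, 7, 3 are pairwise coprime; by CRT there is a unique solution modulo M = 4 · 7 · 3 = 84.
Solve pairwise, accumulating the modulus:
  Start with x ≡ 3 (mod 4).
  Combine with x ≡ 1 (mod 7): since gcd(4, 7) = 1, we get a unique residue mod 28.
    Write x = 3 + 4·t and substitute into x ≡ 1 (mod 7): 4·t ≡ 1 − 3 = -2 (mod 7).
    Reduce coefficients mod 7: 4·t ≡ 5 (mod 7).
    The inverse of 4 mod 7 is 2 (since 4·2 = 8 = 1·7 + 1), so t ≡ 2·5 = 10 ≡ 3 (mod 7).
    Then x = 3 + 4·3 = 15, valid modulo lcm(4, 7) = 28: x ≡ 15 (mod 28).
  Combine with x ≡ 1 (mod 3): since gcd(28, 3) = 1, we get a unique residue mod 84.
    Write x = 15 + 28·t and substitute into x ≡ 1 (mod 3): 28·t ≡ 1 − 15 = -14 (mod 3).
    Reduce coefficients mod 3: 1·t ≡ 1 (mod 3).
    So t ≡ 1 (mod 3).
    Then x = 15 + 28·1 = 43, valid modulo lcm(28, 3) = 84: x ≡ 43 (mod 84).
Verify: 43 mod 4 = 3 ✓, 43 mod 7 = 1 ✓, 43 mod 3 = 1 ✓.

x ≡ 43 (mod 84).


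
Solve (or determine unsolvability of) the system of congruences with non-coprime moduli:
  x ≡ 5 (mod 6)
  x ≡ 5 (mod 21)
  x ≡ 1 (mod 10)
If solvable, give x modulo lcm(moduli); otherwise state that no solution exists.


Moduli 6, 21, 10 are not pairwise coprime, so CRT works modulo lcm(m_i) when all pairwise compatibility conditions hold.
Pairwise compatibility: gcd(m_i, m_j) must divide a_i - a_j for every pair.
Merge one congruence at a time:
  Start: x ≡ 5 (mod 6).
  Combine with x ≡ 5 (mod 21): gcd(6, 21) = 3; 5 - 5 = 0, which IS divisible by 3, so compatible.
    Write x = 5 + 6·t and substitute into x ≡ 5 (mod 21): 6·t ≡ 5 − 5 = 0 (mod 21).
    Divide the congruence (and modulus) by g = 3: 2·t ≡ 0 (mod 7).
    The inverse of 2 mod 7 is 4 (since 2·4 = 8 = 1·7 + 1), so t ≡ 4·0 = 0 ≡ 0 (mod 7).
    Then x = 5 + 6·0 = 5, valid modulo lcm(6, 21) = 42: x ≡ 5 (mod 42).
  Combine with x ≡ 1 (mod 10): gcd(42, 10) = 2; 1 - 5 = -4, which IS divisible by 2, so compatible.
    Write x = 5 + 42·t and substitute into x ≡ 1 (mod 10): 42·t ≡ 1 − 5 = -4 (mod 10).
    Divide the congruence (and modulus) by g = 2: 21·t ≡ -2 (mod 5).
    Reduce coefficients mod 5: 1·t ≡ 3 (mod 5).
    So t ≡ 3 (mod 5).
    Then x = 5 + 42·3 = 131, valid modulo lcm(42, 10) = 210: x ≡ 131 (mod 210).
Verify: 131 mod 6 = 5, 131 mod 21 = 5, 131 mod 10 = 1.

x ≡ 131 (mod 210).
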